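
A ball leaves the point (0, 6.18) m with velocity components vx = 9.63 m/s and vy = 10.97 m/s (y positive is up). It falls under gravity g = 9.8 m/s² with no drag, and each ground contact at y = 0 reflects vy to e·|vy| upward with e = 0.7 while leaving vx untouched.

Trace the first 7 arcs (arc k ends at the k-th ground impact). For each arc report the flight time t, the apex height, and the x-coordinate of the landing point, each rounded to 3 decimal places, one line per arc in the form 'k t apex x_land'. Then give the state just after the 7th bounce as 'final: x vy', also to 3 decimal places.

1 2.705 12.320 26.049
2 2.220 6.037 47.427
3 1.554 2.958 62.391
4 1.088 1.449 72.866
5 0.761 0.710 80.199
6 0.533 0.348 85.332
7 0.373 0.171 88.925
final: 88.925 1.280

Arc 1: start y=6.180, vy=10.970 → t=2.705, apex=12.320, x_land=26.049, impact vy=-15.539
  bounce: vy ← 0.7·15.539 = 10.877
Arc 2: start y=0.000, vy=10.877 → t=2.220, apex=6.037, x_land=47.427, impact vy=-10.877
  bounce: vy ← 0.7·10.877 = 7.614
Arc 3: start y=0.000, vy=7.614 → t=1.554, apex=2.958, x_land=62.391, impact vy=-7.614
  bounce: vy ← 0.7·7.614 = 5.330
Arc 4: start y=0.000, vy=5.330 → t=1.088, apex=1.449, x_land=72.866, impact vy=-5.330
  bounce: vy ← 0.7·5.330 = 3.731
Arc 5: start y=0.000, vy=3.731 → t=0.761, apex=0.710, x_land=80.199, impact vy=-3.731
  bounce: vy ← 0.7·3.731 = 2.612
Arc 6: start y=0.000, vy=2.612 → t=0.533, apex=0.348, x_land=85.332, impact vy=-2.612
  bounce: vy ← 0.7·2.612 = 1.828
Arc 7: start y=0.000, vy=1.828 → t=0.373, apex=0.171, x_land=88.925, impact vy=-1.828
  bounce: vy ← 0.7·1.828 = 1.280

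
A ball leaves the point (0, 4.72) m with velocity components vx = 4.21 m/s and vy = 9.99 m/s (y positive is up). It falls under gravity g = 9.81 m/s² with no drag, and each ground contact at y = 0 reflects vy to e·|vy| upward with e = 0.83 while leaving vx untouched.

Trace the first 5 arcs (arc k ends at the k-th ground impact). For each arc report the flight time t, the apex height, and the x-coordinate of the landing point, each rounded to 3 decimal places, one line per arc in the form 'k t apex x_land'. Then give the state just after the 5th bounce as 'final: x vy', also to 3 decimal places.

1 2.432 9.807 10.240
2 2.347 6.756 20.122
3 1.948 4.654 28.324
4 1.617 3.206 35.131
5 1.342 2.209 40.781
final: 40.781 5.464

Arc 1: start y=4.720, vy=9.990 → t=2.432, apex=9.807, x_land=10.240, impact vy=-13.871
  bounce: vy ← 0.83·13.871 = 11.513
Arc 2: start y=0.000, vy=11.513 → t=2.347, apex=6.756, x_land=20.122, impact vy=-11.513
  bounce: vy ← 0.83·11.513 = 9.556
Arc 3: start y=0.000, vy=9.556 → t=1.948, apex=4.654, x_land=28.324, impact vy=-9.556
  bounce: vy ← 0.83·9.556 = 7.931
Arc 4: start y=0.000, vy=7.931 → t=1.617, apex=3.206, x_land=35.131, impact vy=-7.931
  bounce: vy ← 0.83·7.931 = 6.583
Arc 5: start y=0.000, vy=6.583 → t=1.342, apex=2.209, x_land=40.781, impact vy=-6.583
  bounce: vy ← 0.83·6.583 = 5.464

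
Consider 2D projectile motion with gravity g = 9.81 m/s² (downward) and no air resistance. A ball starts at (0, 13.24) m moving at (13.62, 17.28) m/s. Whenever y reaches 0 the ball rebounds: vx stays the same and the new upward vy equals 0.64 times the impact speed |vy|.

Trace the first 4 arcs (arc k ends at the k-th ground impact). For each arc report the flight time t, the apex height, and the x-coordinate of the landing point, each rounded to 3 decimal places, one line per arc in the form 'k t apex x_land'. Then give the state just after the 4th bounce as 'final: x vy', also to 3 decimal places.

Arc 1: start y=13.240, vy=17.280 → t=4.170, apex=28.459, x_land=56.798, impact vy=-23.630
  bounce: vy ← 0.64·23.630 = 15.123
Arc 2: start y=0.000, vy=15.123 → t=3.083, apex=11.657, x_land=98.791, impact vy=-15.123
  bounce: vy ← 0.64·15.123 = 9.679
Arc 3: start y=0.000, vy=9.679 → t=1.973, apex=4.775, x_land=125.667, impact vy=-9.679
  bounce: vy ← 0.64·9.679 = 6.194
Arc 4: start y=0.000, vy=6.194 → t=1.263, apex=1.956, x_land=142.867, impact vy=-6.194
  bounce: vy ← 0.64·6.194 = 3.964

1 4.170 28.459 56.798
2 3.083 11.657 98.791
3 1.973 4.775 125.667
4 1.263 1.956 142.867
final: 142.867 3.964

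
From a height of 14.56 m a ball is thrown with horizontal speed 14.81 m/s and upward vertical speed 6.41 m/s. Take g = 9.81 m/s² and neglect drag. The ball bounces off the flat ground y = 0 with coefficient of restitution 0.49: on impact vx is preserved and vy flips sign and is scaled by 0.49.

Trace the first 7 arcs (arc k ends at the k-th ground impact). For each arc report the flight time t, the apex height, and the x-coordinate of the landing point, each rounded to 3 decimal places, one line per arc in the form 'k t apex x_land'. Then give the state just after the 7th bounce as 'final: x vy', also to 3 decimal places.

1 2.496 16.654 36.967
2 1.806 3.999 63.711
3 0.885 0.960 76.815
4 0.434 0.231 83.236
5 0.212 0.055 86.383
6 0.104 0.013 87.924
7 0.051 0.003 88.680
final: 88.680 0.123

Arc 1: start y=14.560, vy=6.410 → t=2.496, apex=16.654, x_land=36.967, impact vy=-18.076
  bounce: vy ← 0.49·18.076 = 8.857
Arc 2: start y=0.000, vy=8.857 → t=1.806, apex=3.999, x_land=63.711, impact vy=-8.857
  bounce: vy ← 0.49·8.857 = 4.340
Arc 3: start y=0.000, vy=4.340 → t=0.885, apex=0.960, x_land=76.815, impact vy=-4.340
  bounce: vy ← 0.49·4.340 = 2.127
Arc 4: start y=0.000, vy=2.127 → t=0.434, apex=0.231, x_land=83.236, impact vy=-2.127
  bounce: vy ← 0.49·2.127 = 1.042
Arc 5: start y=0.000, vy=1.042 → t=0.212, apex=0.055, x_land=86.383, impact vy=-1.042
  bounce: vy ← 0.49·1.042 = 0.511
Arc 6: start y=0.000, vy=0.511 → t=0.104, apex=0.013, x_land=87.924, impact vy=-0.511
  bounce: vy ← 0.49·0.511 = 0.250
Arc 7: start y=0.000, vy=0.250 → t=0.051, apex=0.003, x_land=88.680, impact vy=-0.250
  bounce: vy ← 0.49·0.250 = 0.123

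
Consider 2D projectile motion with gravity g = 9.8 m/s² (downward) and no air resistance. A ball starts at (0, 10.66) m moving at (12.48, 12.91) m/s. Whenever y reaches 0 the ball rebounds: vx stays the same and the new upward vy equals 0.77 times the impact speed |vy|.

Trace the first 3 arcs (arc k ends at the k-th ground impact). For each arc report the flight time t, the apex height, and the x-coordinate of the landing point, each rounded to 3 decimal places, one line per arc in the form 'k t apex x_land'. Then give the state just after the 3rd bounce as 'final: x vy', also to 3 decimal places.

1 3.295 19.163 41.121
2 3.046 11.362 79.129
3 2.345 6.737 108.395
final: 108.395 8.848

Arc 1: start y=10.660, vy=12.910 → t=3.295, apex=19.163, x_land=41.121, impact vy=-19.381
  bounce: vy ← 0.77·19.381 = 14.923
Arc 2: start y=0.000, vy=14.923 → t=3.046, apex=11.362, x_land=79.129, impact vy=-14.923
  bounce: vy ← 0.77·14.923 = 11.491
Arc 3: start y=0.000, vy=11.491 → t=2.345, apex=6.737, x_land=108.395, impact vy=-11.491
  bounce: vy ← 0.77·11.491 = 8.848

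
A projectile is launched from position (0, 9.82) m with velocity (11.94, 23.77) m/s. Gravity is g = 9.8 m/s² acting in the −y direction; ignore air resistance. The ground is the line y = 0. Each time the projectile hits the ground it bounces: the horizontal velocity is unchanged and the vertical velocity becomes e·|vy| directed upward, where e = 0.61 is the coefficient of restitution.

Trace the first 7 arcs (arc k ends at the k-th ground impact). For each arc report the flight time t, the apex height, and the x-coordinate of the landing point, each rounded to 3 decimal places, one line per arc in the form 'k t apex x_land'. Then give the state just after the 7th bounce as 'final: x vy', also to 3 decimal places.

1 5.234 38.647 62.493
2 3.426 14.381 103.403
3 2.090 5.351 128.357
4 1.275 1.991 143.580
5 0.778 0.741 152.866
6 0.474 0.276 158.530
7 0.289 0.103 161.985
final: 161.985 0.865

Arc 1: start y=9.820, vy=23.770 → t=5.234, apex=38.647, x_land=62.493, impact vy=-27.522
  bounce: vy ← 0.61·27.522 = 16.789
Arc 2: start y=0.000, vy=16.789 → t=3.426, apex=14.381, x_land=103.403, impact vy=-16.789
  bounce: vy ← 0.61·16.789 = 10.241
Arc 3: start y=0.000, vy=10.241 → t=2.090, apex=5.351, x_land=128.357, impact vy=-10.241
  bounce: vy ← 0.61·10.241 = 6.247
Arc 4: start y=0.000, vy=6.247 → t=1.275, apex=1.991, x_land=143.580, impact vy=-6.247
  bounce: vy ← 0.61·6.247 = 3.811
Arc 5: start y=0.000, vy=3.811 → t=0.778, apex=0.741, x_land=152.866, impact vy=-3.811
  bounce: vy ← 0.61·3.811 = 2.325
Arc 6: start y=0.000, vy=2.325 → t=0.474, apex=0.276, x_land=158.530, impact vy=-2.325
  bounce: vy ← 0.61·2.325 = 1.418
Arc 7: start y=0.000, vy=1.418 → t=0.289, apex=0.103, x_land=161.985, impact vy=-1.418
  bounce: vy ← 0.61·1.418 = 0.865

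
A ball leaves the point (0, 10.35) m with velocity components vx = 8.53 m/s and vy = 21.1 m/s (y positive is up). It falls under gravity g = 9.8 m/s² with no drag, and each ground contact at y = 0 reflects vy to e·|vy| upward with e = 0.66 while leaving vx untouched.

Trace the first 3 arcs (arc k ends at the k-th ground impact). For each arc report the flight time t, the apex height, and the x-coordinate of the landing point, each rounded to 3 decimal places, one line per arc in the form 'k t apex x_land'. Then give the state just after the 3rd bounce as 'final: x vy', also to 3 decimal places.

Arc 1: start y=10.350, vy=21.100 → t=4.751, apex=33.065, x_land=40.524, impact vy=-25.457
  bounce: vy ← 0.66·25.457 = 16.802
Arc 2: start y=0.000, vy=16.802 → t=3.429, apex=14.403, x_land=69.773, impact vy=-16.802
  bounce: vy ← 0.66·16.802 = 11.089
Arc 3: start y=0.000, vy=11.089 → t=2.263, apex=6.274, x_land=89.077, impact vy=-11.089
  bounce: vy ← 0.66·11.089 = 7.319

1 4.751 33.065 40.524
2 3.429 14.403 69.773
3 2.263 6.274 89.077
final: 89.077 7.319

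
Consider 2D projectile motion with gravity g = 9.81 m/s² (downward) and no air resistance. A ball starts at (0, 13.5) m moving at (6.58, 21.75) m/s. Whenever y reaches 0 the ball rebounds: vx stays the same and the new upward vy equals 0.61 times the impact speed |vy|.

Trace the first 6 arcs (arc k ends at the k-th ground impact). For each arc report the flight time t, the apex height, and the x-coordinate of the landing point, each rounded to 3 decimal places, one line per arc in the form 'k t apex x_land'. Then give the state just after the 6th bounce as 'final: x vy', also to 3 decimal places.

Arc 1: start y=13.500, vy=21.750 → t=4.986, apex=37.611, x_land=32.809, impact vy=-27.165
  bounce: vy ← 0.61·27.165 = 16.571
Arc 2: start y=0.000, vy=16.571 → t=3.378, apex=13.995, x_land=55.039, impact vy=-16.571
  bounce: vy ← 0.61·16.571 = 10.108
Arc 3: start y=0.000, vy=10.108 → t=2.061, apex=5.208, x_land=68.599, impact vy=-10.108
  bounce: vy ← 0.61·10.108 = 6.166
Arc 4: start y=0.000, vy=6.166 → t=1.257, apex=1.938, x_land=76.870, impact vy=-6.166
  bounce: vy ← 0.61·6.166 = 3.761
Arc 5: start y=0.000, vy=3.761 → t=0.767, apex=0.721, x_land=81.916, impact vy=-3.761
  bounce: vy ← 0.61·3.761 = 2.294
Arc 6: start y=0.000, vy=2.294 → t=0.468, apex=0.268, x_land=84.993, impact vy=-2.294
  bounce: vy ← 0.61·2.294 = 1.400

1 4.986 37.611 32.809
2 3.378 13.995 55.039
3 2.061 5.208 68.599
4 1.257 1.938 76.870
5 0.767 0.721 81.916
6 0.468 0.268 84.993
final: 84.993 1.400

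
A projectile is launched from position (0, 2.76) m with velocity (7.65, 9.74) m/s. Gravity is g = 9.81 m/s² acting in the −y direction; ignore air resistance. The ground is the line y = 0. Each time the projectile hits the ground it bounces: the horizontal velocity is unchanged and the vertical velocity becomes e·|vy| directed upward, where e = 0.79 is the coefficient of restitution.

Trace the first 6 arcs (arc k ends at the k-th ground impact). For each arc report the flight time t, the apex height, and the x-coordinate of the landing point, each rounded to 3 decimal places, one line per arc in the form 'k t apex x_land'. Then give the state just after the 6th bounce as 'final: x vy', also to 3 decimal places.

1 2.237 7.595 17.115
2 1.966 4.740 32.156
3 1.553 2.958 44.038
4 1.227 1.846 53.425
5 0.969 1.152 60.840
6 0.766 0.719 66.699
final: 66.699 2.967

Arc 1: start y=2.760, vy=9.740 → t=2.237, apex=7.595, x_land=17.115, impact vy=-12.207
  bounce: vy ← 0.79·12.207 = 9.644
Arc 2: start y=0.000, vy=9.644 → t=1.966, apex=4.740, x_land=32.156, impact vy=-9.644
  bounce: vy ← 0.79·9.644 = 7.619
Arc 3: start y=0.000, vy=7.619 → t=1.553, apex=2.958, x_land=44.038, impact vy=-7.619
  bounce: vy ← 0.79·7.619 = 6.019
Arc 4: start y=0.000, vy=6.019 → t=1.227, apex=1.846, x_land=53.425, impact vy=-6.019
  bounce: vy ← 0.79·6.019 = 4.755
Arc 5: start y=0.000, vy=4.755 → t=0.969, apex=1.152, x_land=60.840, impact vy=-4.755
  bounce: vy ← 0.79·4.755 = 3.756
Arc 6: start y=0.000, vy=3.756 → t=0.766, apex=0.719, x_land=66.699, impact vy=-3.756
  bounce: vy ← 0.79·3.756 = 2.967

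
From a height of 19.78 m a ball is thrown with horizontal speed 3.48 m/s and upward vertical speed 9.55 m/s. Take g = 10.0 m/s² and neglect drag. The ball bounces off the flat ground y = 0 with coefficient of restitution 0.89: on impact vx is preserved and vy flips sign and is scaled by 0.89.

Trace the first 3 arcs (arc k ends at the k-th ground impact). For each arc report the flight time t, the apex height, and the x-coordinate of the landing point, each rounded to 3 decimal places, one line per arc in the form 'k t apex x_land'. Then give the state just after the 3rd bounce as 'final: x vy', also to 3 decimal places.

1 3.161 24.340 11.002
2 3.927 19.280 24.669
3 3.495 15.272 36.832
final: 36.832 15.554

Arc 1: start y=19.780, vy=9.550 → t=3.161, apex=24.340, x_land=11.002, impact vy=-22.064
  bounce: vy ← 0.89·22.064 = 19.637
Arc 2: start y=0.000, vy=19.637 → t=3.927, apex=19.280, x_land=24.669, impact vy=-19.637
  bounce: vy ← 0.89·19.637 = 17.477
Arc 3: start y=0.000, vy=17.477 → t=3.495, apex=15.272, x_land=36.832, impact vy=-17.477
  bounce: vy ← 0.89·17.477 = 15.554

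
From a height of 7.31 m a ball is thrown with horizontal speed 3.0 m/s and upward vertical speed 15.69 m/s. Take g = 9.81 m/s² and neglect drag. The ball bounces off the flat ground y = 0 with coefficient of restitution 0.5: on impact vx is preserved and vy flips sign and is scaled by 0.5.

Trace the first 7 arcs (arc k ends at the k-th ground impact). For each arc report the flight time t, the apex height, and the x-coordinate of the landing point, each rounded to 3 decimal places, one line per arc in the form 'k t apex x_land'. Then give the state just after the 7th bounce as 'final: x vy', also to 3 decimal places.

Arc 1: start y=7.310, vy=15.690 → t=3.611, apex=19.857, x_land=10.834, impact vy=-19.738
  bounce: vy ← 0.5·19.738 = 9.869
Arc 2: start y=0.000, vy=9.869 → t=2.012, apex=4.964, x_land=16.870, impact vy=-9.869
  bounce: vy ← 0.5·9.869 = 4.935
Arc 3: start y=0.000, vy=4.935 → t=1.006, apex=1.241, x_land=19.889, impact vy=-4.935
  bounce: vy ← 0.5·4.935 = 2.467
Arc 4: start y=0.000, vy=2.467 → t=0.503, apex=0.310, x_land=21.398, impact vy=-2.467
  bounce: vy ← 0.5·2.467 = 1.234
Arc 5: start y=0.000, vy=1.234 → t=0.252, apex=0.078, x_land=22.152, impact vy=-1.234
  bounce: vy ← 0.5·1.234 = 0.617
Arc 6: start y=0.000, vy=0.617 → t=0.126, apex=0.019, x_land=22.529, impact vy=-0.617
  bounce: vy ← 0.5·0.617 = 0.308
Arc 7: start y=0.000, vy=0.308 → t=0.063, apex=0.005, x_land=22.718, impact vy=-0.308
  bounce: vy ← 0.5·0.308 = 0.154

1 3.611 19.857 10.834
2 2.012 4.964 16.870
3 1.006 1.241 19.889
4 0.503 0.310 21.398
5 0.252 0.078 22.152
6 0.126 0.019 22.529
7 0.063 0.005 22.718
final: 22.718 0.154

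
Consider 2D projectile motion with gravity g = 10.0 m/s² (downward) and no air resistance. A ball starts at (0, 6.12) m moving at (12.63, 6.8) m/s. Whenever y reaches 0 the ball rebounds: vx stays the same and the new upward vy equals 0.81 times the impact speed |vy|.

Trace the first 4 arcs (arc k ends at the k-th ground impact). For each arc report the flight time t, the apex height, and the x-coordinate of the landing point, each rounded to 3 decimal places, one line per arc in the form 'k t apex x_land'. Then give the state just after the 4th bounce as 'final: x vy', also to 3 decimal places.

Arc 1: start y=6.120, vy=6.800 → t=1.979, apex=8.432, x_land=24.990, impact vy=-12.986
  bounce: vy ← 0.81·12.986 = 10.519
Arc 2: start y=0.000, vy=10.519 → t=2.104, apex=5.532, x_land=51.560, impact vy=-10.519
  bounce: vy ← 0.81·10.519 = 8.520
Arc 3: start y=0.000, vy=8.520 → t=1.704, apex=3.630, x_land=73.082, impact vy=-8.520
  bounce: vy ← 0.81·8.520 = 6.901
Arc 4: start y=0.000, vy=6.901 → t=1.380, apex=2.381, x_land=90.515, impact vy=-6.901
  bounce: vy ← 0.81·6.901 = 5.590

1 1.979 8.432 24.990
2 2.104 5.532 51.560
3 1.704 3.630 73.082
4 1.380 2.381 90.515
final: 90.515 5.590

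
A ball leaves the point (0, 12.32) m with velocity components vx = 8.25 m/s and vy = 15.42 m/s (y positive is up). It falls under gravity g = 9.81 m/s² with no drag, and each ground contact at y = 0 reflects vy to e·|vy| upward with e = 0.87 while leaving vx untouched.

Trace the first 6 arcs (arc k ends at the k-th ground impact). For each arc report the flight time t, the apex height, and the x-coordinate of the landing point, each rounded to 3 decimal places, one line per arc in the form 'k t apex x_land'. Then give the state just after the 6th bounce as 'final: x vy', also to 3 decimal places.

Arc 1: start y=12.320, vy=15.420 → t=3.804, apex=24.439, x_land=31.383, impact vy=-21.897
  bounce: vy ← 0.87·21.897 = 19.051
Arc 2: start y=0.000, vy=19.051 → t=3.884, apex=18.498, x_land=63.426, impact vy=-19.051
  bounce: vy ← 0.87·19.051 = 16.574
Arc 3: start y=0.000, vy=16.574 → t=3.379, apex=14.001, x_land=91.303, impact vy=-16.574
  bounce: vy ← 0.87·16.574 = 14.419
Arc 4: start y=0.000, vy=14.419 → t=2.940, apex=10.597, x_land=115.556, impact vy=-14.419
  bounce: vy ← 0.87·14.419 = 12.545
Arc 5: start y=0.000, vy=12.545 → t=2.558, apex=8.021, x_land=136.656, impact vy=-12.545
  bounce: vy ← 0.87·12.545 = 10.914
Arc 6: start y=0.000, vy=10.914 → t=2.225, apex=6.071, x_land=155.013, impact vy=-10.914
  bounce: vy ← 0.87·10.914 = 9.495

1 3.804 24.439 31.383
2 3.884 18.498 63.426
3 3.379 14.001 91.303
4 2.940 10.597 115.556
5 2.558 8.021 136.656
6 2.225 6.071 155.013
final: 155.013 9.495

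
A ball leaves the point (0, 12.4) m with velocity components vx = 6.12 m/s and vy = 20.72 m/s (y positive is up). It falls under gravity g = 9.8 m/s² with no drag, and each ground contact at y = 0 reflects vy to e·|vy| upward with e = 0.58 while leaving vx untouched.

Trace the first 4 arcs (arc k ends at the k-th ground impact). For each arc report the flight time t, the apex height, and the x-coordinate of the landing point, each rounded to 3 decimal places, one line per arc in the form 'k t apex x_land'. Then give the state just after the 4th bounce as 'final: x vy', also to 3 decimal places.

1 4.760 34.304 29.132
2 3.069 11.540 47.916
3 1.780 3.882 58.811
4 1.032 1.306 65.130
final: 65.130 2.934

Arc 1: start y=12.400, vy=20.720 → t=4.760, apex=34.304, x_land=29.132, impact vy=-25.930
  bounce: vy ← 0.58·25.930 = 15.039
Arc 2: start y=0.000, vy=15.039 → t=3.069, apex=11.540, x_land=47.916, impact vy=-15.039
  bounce: vy ← 0.58·15.039 = 8.723
Arc 3: start y=0.000, vy=8.723 → t=1.780, apex=3.882, x_land=58.811, impact vy=-8.723
  bounce: vy ← 0.58·8.723 = 5.059
Arc 4: start y=0.000, vy=5.059 → t=1.032, apex=1.306, x_land=65.130, impact vy=-5.059
  bounce: vy ← 0.58·5.059 = 2.934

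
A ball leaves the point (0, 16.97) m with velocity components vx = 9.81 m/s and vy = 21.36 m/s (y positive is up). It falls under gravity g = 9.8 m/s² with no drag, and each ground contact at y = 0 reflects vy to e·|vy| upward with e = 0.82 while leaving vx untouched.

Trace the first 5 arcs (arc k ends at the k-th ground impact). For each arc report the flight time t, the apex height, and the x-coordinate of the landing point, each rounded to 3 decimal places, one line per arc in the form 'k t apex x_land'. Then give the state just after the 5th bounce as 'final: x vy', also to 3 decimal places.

Arc 1: start y=16.970, vy=21.360 → t=5.046, apex=40.248, x_land=49.497, impact vy=-28.087
  bounce: vy ← 0.82·28.087 = 23.031
Arc 2: start y=0.000, vy=23.031 → t=4.700, apex=27.063, x_land=95.606, impact vy=-23.031
  bounce: vy ← 0.82·23.031 = 18.885
Arc 3: start y=0.000, vy=18.885 → t=3.854, apex=18.197, x_land=133.416, impact vy=-18.885
  bounce: vy ← 0.82·18.885 = 15.486
Arc 4: start y=0.000, vy=15.486 → t=3.160, apex=12.236, x_land=164.420, impact vy=-15.486
  bounce: vy ← 0.82·15.486 = 12.699
Arc 5: start y=0.000, vy=12.699 → t=2.592, apex=8.227, x_land=189.843, impact vy=-12.699
  bounce: vy ← 0.82·12.699 = 10.413

1 5.046 40.248 49.497
2 4.700 27.063 95.606
3 3.854 18.197 133.416
4 3.160 12.236 164.420
5 2.592 8.227 189.843
final: 189.843 10.413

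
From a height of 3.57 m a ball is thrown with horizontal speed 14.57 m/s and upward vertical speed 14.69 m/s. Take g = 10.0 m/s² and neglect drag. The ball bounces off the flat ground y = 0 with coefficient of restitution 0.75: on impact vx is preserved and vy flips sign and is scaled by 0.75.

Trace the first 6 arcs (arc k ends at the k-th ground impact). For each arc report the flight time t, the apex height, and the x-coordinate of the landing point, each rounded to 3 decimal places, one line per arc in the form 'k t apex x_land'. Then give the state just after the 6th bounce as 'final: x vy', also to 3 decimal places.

1 3.164 14.360 46.095
2 2.542 8.077 83.132
3 1.907 4.544 110.910
4 1.430 2.556 131.744
5 1.072 1.438 147.369
6 0.804 0.809 159.088
final: 159.088 3.016

Arc 1: start y=3.570, vy=14.690 → t=3.164, apex=14.360, x_land=46.095, impact vy=-16.947
  bounce: vy ← 0.75·16.947 = 12.710
Arc 2: start y=0.000, vy=12.710 → t=2.542, apex=8.077, x_land=83.132, impact vy=-12.710
  bounce: vy ← 0.75·12.710 = 9.533
Arc 3: start y=0.000, vy=9.533 → t=1.907, apex=4.544, x_land=110.910, impact vy=-9.533
  bounce: vy ← 0.75·9.533 = 7.149
Arc 4: start y=0.000, vy=7.149 → t=1.430, apex=2.556, x_land=131.744, impact vy=-7.149
  bounce: vy ← 0.75·7.149 = 5.362
Arc 5: start y=0.000, vy=5.362 → t=1.072, apex=1.438, x_land=147.369, impact vy=-5.362
  bounce: vy ← 0.75·5.362 = 4.022
Arc 6: start y=0.000, vy=4.022 → t=0.804, apex=0.809, x_land=159.088, impact vy=-4.022
  bounce: vy ← 0.75·4.022 = 3.016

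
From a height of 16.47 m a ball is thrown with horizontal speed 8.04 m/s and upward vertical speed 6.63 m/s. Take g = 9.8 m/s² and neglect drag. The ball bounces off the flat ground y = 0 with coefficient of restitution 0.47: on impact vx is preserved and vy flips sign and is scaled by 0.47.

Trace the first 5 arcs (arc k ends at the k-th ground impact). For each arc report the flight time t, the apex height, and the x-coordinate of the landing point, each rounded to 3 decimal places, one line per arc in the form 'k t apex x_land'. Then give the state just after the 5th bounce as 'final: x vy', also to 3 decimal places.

Arc 1: start y=16.470, vy=6.630 → t=2.631, apex=18.713, x_land=21.151, impact vy=-19.151
  bounce: vy ← 0.47·19.151 = 9.001
Arc 2: start y=0.000, vy=9.001 → t=1.837, apex=4.134, x_land=35.920, impact vy=-9.001
  bounce: vy ← 0.47·9.001 = 4.231
Arc 3: start y=0.000, vy=4.231 → t=0.863, apex=0.913, x_land=42.862, impact vy=-4.231
  bounce: vy ← 0.47·4.231 = 1.988
Arc 4: start y=0.000, vy=1.988 → t=0.406, apex=0.202, x_land=46.124, impact vy=-1.988
  bounce: vy ← 0.47·1.988 = 0.935
Arc 5: start y=0.000, vy=0.935 → t=0.191, apex=0.045, x_land=47.658, impact vy=-0.935
  bounce: vy ← 0.47·0.935 = 0.439

1 2.631 18.713 21.151
2 1.837 4.134 35.920
3 0.863 0.913 42.862
4 0.406 0.202 46.124
5 0.191 0.045 47.658
final: 47.658 0.439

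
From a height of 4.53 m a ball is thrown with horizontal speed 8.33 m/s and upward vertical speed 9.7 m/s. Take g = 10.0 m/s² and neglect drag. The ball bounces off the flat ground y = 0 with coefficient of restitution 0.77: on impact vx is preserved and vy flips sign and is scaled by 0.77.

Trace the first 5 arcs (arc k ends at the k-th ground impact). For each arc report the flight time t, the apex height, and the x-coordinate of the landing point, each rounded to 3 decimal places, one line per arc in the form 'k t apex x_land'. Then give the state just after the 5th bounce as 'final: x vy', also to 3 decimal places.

1 2.329 9.235 19.401
2 2.093 5.475 36.834
3 1.612 3.246 50.258
4 1.241 1.925 60.595
5 0.955 1.141 68.554
final: 68.554 3.679

Arc 1: start y=4.530, vy=9.700 → t=2.329, apex=9.235, x_land=19.401, impact vy=-13.590
  bounce: vy ← 0.77·13.590 = 10.464
Arc 2: start y=0.000, vy=10.464 → t=2.093, apex=5.475, x_land=36.834, impact vy=-10.464
  bounce: vy ← 0.77·10.464 = 8.058
Arc 3: start y=0.000, vy=8.058 → t=1.612, apex=3.246, x_land=50.258, impact vy=-8.058
  bounce: vy ← 0.77·8.058 = 6.204
Arc 4: start y=0.000, vy=6.204 → t=1.241, apex=1.925, x_land=60.595, impact vy=-6.204
  bounce: vy ← 0.77·6.204 = 4.777
Arc 5: start y=0.000, vy=4.777 → t=0.955, apex=1.141, x_land=68.554, impact vy=-4.777
  bounce: vy ← 0.77·4.777 = 3.679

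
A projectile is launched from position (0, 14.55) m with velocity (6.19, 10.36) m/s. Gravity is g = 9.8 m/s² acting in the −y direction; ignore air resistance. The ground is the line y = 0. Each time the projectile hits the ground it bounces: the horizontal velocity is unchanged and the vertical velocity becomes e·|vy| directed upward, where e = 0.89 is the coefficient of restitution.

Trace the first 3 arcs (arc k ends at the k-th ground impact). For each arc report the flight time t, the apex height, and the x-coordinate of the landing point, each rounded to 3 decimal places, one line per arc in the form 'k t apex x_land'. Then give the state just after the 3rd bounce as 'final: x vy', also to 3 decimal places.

Arc 1: start y=14.550, vy=10.360 → t=3.079, apex=20.026, x_land=19.058, impact vy=-19.812
  bounce: vy ← 0.89·19.812 = 17.633
Arc 2: start y=0.000, vy=17.633 → t=3.598, apex=15.863, x_land=41.332, impact vy=-17.633
  bounce: vy ← 0.89·17.633 = 15.693
Arc 3: start y=0.000, vy=15.693 → t=3.203, apex=12.565, x_land=61.157, impact vy=-15.693
  bounce: vy ← 0.89·15.693 = 13.967

1 3.079 20.026 19.058
2 3.598 15.863 41.332
3 3.203 12.565 61.157
final: 61.157 13.967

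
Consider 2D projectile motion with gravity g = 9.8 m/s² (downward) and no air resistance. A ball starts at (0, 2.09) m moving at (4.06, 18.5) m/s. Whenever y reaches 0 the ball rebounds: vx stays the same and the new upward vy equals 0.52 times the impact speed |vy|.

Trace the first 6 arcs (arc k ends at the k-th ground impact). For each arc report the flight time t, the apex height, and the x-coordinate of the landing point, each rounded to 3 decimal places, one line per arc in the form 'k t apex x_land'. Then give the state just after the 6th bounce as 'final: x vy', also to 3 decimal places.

Arc 1: start y=2.090, vy=18.500 → t=3.885, apex=19.552, x_land=15.774, impact vy=-19.576
  bounce: vy ← 0.52·19.576 = 10.179
Arc 2: start y=0.000, vy=10.179 → t=2.077, apex=5.287, x_land=24.209, impact vy=-10.179
  bounce: vy ← 0.52·10.179 = 5.293
Arc 3: start y=0.000, vy=5.293 → t=1.080, apex=1.430, x_land=28.595, impact vy=-5.293
  bounce: vy ← 0.52·5.293 = 2.753
Arc 4: start y=0.000, vy=2.753 → t=0.562, apex=0.387, x_land=30.875, impact vy=-2.753
  bounce: vy ← 0.52·2.753 = 1.431
Arc 5: start y=0.000, vy=1.431 → t=0.292, apex=0.105, x_land=32.061, impact vy=-1.431
  bounce: vy ← 0.52·1.431 = 0.744
Arc 6: start y=0.000, vy=0.744 → t=0.152, apex=0.028, x_land=32.678, impact vy=-0.744
  bounce: vy ← 0.52·0.744 = 0.387

1 3.885 19.552 15.774
2 2.077 5.287 24.209
3 1.080 1.430 28.595
4 0.562 0.387 30.875
5 0.292 0.105 32.061
6 0.152 0.028 32.678
final: 32.678 0.387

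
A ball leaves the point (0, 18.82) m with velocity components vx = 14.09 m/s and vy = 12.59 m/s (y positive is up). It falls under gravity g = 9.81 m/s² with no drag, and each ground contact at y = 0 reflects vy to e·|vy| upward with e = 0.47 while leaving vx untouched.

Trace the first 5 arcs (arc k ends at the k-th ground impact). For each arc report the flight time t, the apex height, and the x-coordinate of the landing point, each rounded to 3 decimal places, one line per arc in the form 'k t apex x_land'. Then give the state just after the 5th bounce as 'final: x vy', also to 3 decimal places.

1 3.625 26.899 51.079
2 2.201 5.942 82.095
3 1.035 1.313 96.672
4 0.486 0.290 103.524
5 0.229 0.064 106.744
final: 106.744 0.527

Arc 1: start y=18.820, vy=12.590 → t=3.625, apex=26.899, x_land=51.079, impact vy=-22.973
  bounce: vy ← 0.47·22.973 = 10.797
Arc 2: start y=0.000, vy=10.797 → t=2.201, apex=5.942, x_land=82.095, impact vy=-10.797
  bounce: vy ← 0.47·10.797 = 5.075
Arc 3: start y=0.000, vy=5.075 → t=1.035, apex=1.313, x_land=96.672, impact vy=-5.075
  bounce: vy ← 0.47·5.075 = 2.385
Arc 4: start y=0.000, vy=2.385 → t=0.486, apex=0.290, x_land=103.524, impact vy=-2.385
  bounce: vy ← 0.47·2.385 = 1.121
Arc 5: start y=0.000, vy=1.121 → t=0.229, apex=0.064, x_land=106.744, impact vy=-1.121
  bounce: vy ← 0.47·1.121 = 0.527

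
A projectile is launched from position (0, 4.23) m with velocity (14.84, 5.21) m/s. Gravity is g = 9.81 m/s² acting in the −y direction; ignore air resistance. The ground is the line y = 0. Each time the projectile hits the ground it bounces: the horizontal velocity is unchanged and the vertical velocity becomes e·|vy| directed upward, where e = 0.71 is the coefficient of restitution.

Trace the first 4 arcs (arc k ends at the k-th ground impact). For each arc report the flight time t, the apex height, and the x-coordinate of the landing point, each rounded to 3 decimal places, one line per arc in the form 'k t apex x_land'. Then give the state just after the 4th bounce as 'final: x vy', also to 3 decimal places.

Arc 1: start y=4.230, vy=5.210 → t=1.601, apex=5.613, x_land=23.757, impact vy=-10.495
  bounce: vy ← 0.71·10.495 = 7.451
Arc 2: start y=0.000, vy=7.451 → t=1.519, apex=2.830, x_land=46.300, impact vy=-7.451
  bounce: vy ← 0.71·7.451 = 5.290
Arc 3: start y=0.000, vy=5.290 → t=1.079, apex=1.426, x_land=62.306, impact vy=-5.290
  bounce: vy ← 0.71·5.290 = 3.756
Arc 4: start y=0.000, vy=3.756 → t=0.766, apex=0.719, x_land=73.670, impact vy=-3.756
  bounce: vy ← 0.71·3.756 = 2.667

1 1.601 5.613 23.757
2 1.519 2.830 46.300
3 1.079 1.426 62.306
4 0.766 0.719 73.670
final: 73.670 2.667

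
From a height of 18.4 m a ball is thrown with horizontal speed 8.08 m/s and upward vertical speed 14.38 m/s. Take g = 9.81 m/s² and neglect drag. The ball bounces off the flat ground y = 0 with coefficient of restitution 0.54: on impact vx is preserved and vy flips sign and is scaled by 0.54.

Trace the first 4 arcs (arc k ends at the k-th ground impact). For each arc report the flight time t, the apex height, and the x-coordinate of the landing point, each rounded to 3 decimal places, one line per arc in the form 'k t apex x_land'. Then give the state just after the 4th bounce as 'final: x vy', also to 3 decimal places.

1 3.895 28.939 31.470
2 2.623 8.439 52.667
3 1.417 2.461 64.113
4 0.765 0.718 70.294
final: 70.294 2.026

Arc 1: start y=18.400, vy=14.380 → t=3.895, apex=28.939, x_land=31.470, impact vy=-23.828
  bounce: vy ← 0.54·23.828 = 12.867
Arc 2: start y=0.000, vy=12.867 → t=2.623, apex=8.439, x_land=52.667, impact vy=-12.867
  bounce: vy ← 0.54·12.867 = 6.948
Arc 3: start y=0.000, vy=6.948 → t=1.417, apex=2.461, x_land=64.113, impact vy=-6.948
  bounce: vy ← 0.54·6.948 = 3.752
Arc 4: start y=0.000, vy=3.752 → t=0.765, apex=0.718, x_land=70.294, impact vy=-3.752
  bounce: vy ← 0.54·3.752 = 2.026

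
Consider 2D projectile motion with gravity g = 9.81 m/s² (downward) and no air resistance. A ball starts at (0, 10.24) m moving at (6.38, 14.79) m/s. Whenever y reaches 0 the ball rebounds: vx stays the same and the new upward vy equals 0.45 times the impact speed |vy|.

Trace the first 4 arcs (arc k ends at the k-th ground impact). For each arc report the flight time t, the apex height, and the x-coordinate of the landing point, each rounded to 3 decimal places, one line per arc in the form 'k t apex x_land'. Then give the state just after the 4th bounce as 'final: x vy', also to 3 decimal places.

Arc 1: start y=10.240, vy=14.790 → t=3.596, apex=21.389, x_land=22.942, impact vy=-20.485
  bounce: vy ← 0.45·20.485 = 9.218
Arc 2: start y=0.000, vy=9.218 → t=1.879, apex=4.331, x_land=34.932, impact vy=-9.218
  bounce: vy ← 0.45·9.218 = 4.148
Arc 3: start y=0.000, vy=4.148 → t=0.846, apex=0.877, x_land=40.328, impact vy=-4.148
  bounce: vy ← 0.45·4.148 = 1.867
Arc 4: start y=0.000, vy=1.867 → t=0.381, apex=0.178, x_land=42.756, impact vy=-1.867
  bounce: vy ← 0.45·1.867 = 0.840

1 3.596 21.389 22.942
2 1.879 4.331 34.932
3 0.846 0.877 40.328
4 0.381 0.178 42.756
final: 42.756 0.840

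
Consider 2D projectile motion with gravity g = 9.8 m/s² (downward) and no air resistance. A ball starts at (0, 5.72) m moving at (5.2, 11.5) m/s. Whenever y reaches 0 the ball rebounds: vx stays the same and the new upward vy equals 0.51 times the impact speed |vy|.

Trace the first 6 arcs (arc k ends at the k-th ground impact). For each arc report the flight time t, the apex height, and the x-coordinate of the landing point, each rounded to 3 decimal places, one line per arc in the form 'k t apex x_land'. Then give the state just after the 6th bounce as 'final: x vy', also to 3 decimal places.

1 2.769 12.467 14.397
2 1.627 3.243 22.857
3 0.830 0.843 27.172
4 0.423 0.219 29.372
5 0.216 0.057 30.495
6 0.110 0.015 31.067
final: 31.067 0.275

Arc 1: start y=5.720, vy=11.500 → t=2.769, apex=12.467, x_land=14.397, impact vy=-15.632
  bounce: vy ← 0.51·15.632 = 7.972
Arc 2: start y=0.000, vy=7.972 → t=1.627, apex=3.243, x_land=22.857, impact vy=-7.972
  bounce: vy ← 0.51·7.972 = 4.066
Arc 3: start y=0.000, vy=4.066 → t=0.830, apex=0.843, x_land=27.172, impact vy=-4.066
  bounce: vy ← 0.51·4.066 = 2.074
Arc 4: start y=0.000, vy=2.074 → t=0.423, apex=0.219, x_land=29.372, impact vy=-2.074
  bounce: vy ← 0.51·2.074 = 1.058
Arc 5: start y=0.000, vy=1.058 → t=0.216, apex=0.057, x_land=30.495, impact vy=-1.058
  bounce: vy ← 0.51·1.058 = 0.539
Arc 6: start y=0.000, vy=0.539 → t=0.110, apex=0.015, x_land=31.067, impact vy=-0.539
  bounce: vy ← 0.51·0.539 = 0.275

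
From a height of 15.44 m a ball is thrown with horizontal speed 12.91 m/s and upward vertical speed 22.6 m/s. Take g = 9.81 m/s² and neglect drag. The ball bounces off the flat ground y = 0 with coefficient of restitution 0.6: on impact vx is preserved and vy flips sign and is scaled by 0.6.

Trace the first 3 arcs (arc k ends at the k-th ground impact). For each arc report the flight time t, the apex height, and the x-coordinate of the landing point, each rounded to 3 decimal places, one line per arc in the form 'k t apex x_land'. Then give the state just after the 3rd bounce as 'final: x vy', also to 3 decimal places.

1 5.212 41.473 67.281
2 3.489 14.930 112.328
3 2.094 5.375 139.357
final: 139.357 6.161

Arc 1: start y=15.440, vy=22.600 → t=5.212, apex=41.473, x_land=67.281, impact vy=-28.525
  bounce: vy ← 0.6·28.525 = 17.115
Arc 2: start y=0.000, vy=17.115 → t=3.489, apex=14.930, x_land=112.328, impact vy=-17.115
  bounce: vy ← 0.6·17.115 = 10.269
Arc 3: start y=0.000, vy=10.269 → t=2.094, apex=5.375, x_land=139.357, impact vy=-10.269
  bounce: vy ← 0.6·10.269 = 6.161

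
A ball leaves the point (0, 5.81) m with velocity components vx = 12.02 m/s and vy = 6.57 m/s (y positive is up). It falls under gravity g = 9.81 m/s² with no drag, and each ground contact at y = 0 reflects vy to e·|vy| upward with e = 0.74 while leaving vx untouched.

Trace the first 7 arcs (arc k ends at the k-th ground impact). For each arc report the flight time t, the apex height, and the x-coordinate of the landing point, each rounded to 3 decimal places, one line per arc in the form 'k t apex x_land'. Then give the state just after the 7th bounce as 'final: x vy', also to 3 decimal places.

Arc 1: start y=5.810, vy=6.570 → t=1.948, apex=8.010, x_land=23.410, impact vy=-12.536
  bounce: vy ← 0.74·12.536 = 9.277
Arc 2: start y=0.000, vy=9.277 → t=1.891, apex=4.386, x_land=46.144, impact vy=-9.277
  bounce: vy ← 0.74·9.277 = 6.865
Arc 3: start y=0.000, vy=6.865 → t=1.400, apex=2.402, x_land=62.967, impact vy=-6.865
  bounce: vy ← 0.74·6.865 = 5.080
Arc 4: start y=0.000, vy=5.080 → t=1.036, apex=1.315, x_land=75.415, impact vy=-5.080
  bounce: vy ← 0.74·5.080 = 3.759
Arc 5: start y=0.000, vy=3.759 → t=0.766, apex=0.720, x_land=84.628, impact vy=-3.759
  bounce: vy ← 0.74·3.759 = 2.782
Arc 6: start y=0.000, vy=2.782 → t=0.567, apex=0.394, x_land=91.444, impact vy=-2.782
  bounce: vy ← 0.74·2.782 = 2.059
Arc 7: start y=0.000, vy=2.059 → t=0.420, apex=0.216, x_land=96.489, impact vy=-2.059
  bounce: vy ← 0.74·2.059 = 1.523

1 1.948 8.010 23.410
2 1.891 4.386 46.144
3 1.400 2.402 62.967
4 1.036 1.315 75.415
5 0.766 0.720 84.628
6 0.567 0.394 91.444
7 0.420 0.216 96.489
final: 96.489 1.523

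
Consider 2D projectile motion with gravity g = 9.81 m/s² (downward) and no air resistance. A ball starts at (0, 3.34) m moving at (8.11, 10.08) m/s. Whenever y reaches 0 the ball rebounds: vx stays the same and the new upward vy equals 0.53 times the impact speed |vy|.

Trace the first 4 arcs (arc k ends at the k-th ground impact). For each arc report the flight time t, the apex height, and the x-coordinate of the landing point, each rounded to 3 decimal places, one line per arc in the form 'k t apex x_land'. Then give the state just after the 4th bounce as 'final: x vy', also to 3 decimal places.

Arc 1: start y=3.340, vy=10.080 → t=2.345, apex=8.519, x_land=19.021, impact vy=-12.928
  bounce: vy ← 0.53·12.928 = 6.852
Arc 2: start y=0.000, vy=6.852 → t=1.397, apex=2.393, x_land=30.350, impact vy=-6.852
  bounce: vy ← 0.53·6.852 = 3.632
Arc 3: start y=0.000, vy=3.632 → t=0.740, apex=0.672, x_land=36.354, impact vy=-3.632
  bounce: vy ← 0.53·3.632 = 1.925
Arc 4: start y=0.000, vy=1.925 → t=0.392, apex=0.189, x_land=39.537, impact vy=-1.925
  bounce: vy ← 0.53·1.925 = 1.020

1 2.345 8.519 19.021
2 1.397 2.393 30.350
3 0.740 0.672 36.354
4 0.392 0.189 39.537
final: 39.537 1.020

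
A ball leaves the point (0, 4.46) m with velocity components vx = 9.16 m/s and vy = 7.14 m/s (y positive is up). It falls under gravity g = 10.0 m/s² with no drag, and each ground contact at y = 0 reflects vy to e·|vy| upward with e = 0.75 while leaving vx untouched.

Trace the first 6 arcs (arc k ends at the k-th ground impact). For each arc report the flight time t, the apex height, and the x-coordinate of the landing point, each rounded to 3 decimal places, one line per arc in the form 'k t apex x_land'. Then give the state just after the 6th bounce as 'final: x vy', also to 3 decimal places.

1 1.898 7.009 17.385
2 1.776 3.943 33.653
3 1.332 2.218 45.854
4 0.999 1.247 55.005
5 0.749 0.702 61.868
6 0.562 0.395 67.015
final: 67.015 2.107

Arc 1: start y=4.460, vy=7.140 → t=1.898, apex=7.009, x_land=17.385, impact vy=-11.840
  bounce: vy ← 0.75·11.840 = 8.880
Arc 2: start y=0.000, vy=8.880 → t=1.776, apex=3.943, x_land=33.653, impact vy=-8.880
  bounce: vy ← 0.75·8.880 = 6.660
Arc 3: start y=0.000, vy=6.660 → t=1.332, apex=2.218, x_land=45.854, impact vy=-6.660
  bounce: vy ← 0.75·6.660 = 4.995
Arc 4: start y=0.000, vy=4.995 → t=0.999, apex=1.247, x_land=55.005, impact vy=-4.995
  bounce: vy ← 0.75·4.995 = 3.746
Arc 5: start y=0.000, vy=3.746 → t=0.749, apex=0.702, x_land=61.868, impact vy=-3.746
  bounce: vy ← 0.75·3.746 = 2.810
Arc 6: start y=0.000, vy=2.810 → t=0.562, apex=0.395, x_land=67.015, impact vy=-2.810
  bounce: vy ← 0.75·2.810 = 2.107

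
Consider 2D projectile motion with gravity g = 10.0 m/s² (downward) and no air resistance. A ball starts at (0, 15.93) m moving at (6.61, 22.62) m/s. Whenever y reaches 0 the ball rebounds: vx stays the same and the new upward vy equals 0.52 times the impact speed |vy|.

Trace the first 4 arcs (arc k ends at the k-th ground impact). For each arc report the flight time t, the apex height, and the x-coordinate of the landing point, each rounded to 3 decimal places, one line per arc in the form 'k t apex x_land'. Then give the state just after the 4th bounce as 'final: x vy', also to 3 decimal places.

Arc 1: start y=15.930, vy=22.620 → t=5.143, apex=41.513, x_land=33.998, impact vy=-28.814
  bounce: vy ← 0.52·28.814 = 14.983
Arc 2: start y=0.000, vy=14.983 → t=2.997, apex=11.225, x_land=53.806, impact vy=-14.983
  bounce: vy ← 0.52·14.983 = 7.791
Arc 3: start y=0.000, vy=7.791 → t=1.558, apex=3.035, x_land=64.106, impact vy=-7.791
  bounce: vy ← 0.52·7.791 = 4.052
Arc 4: start y=0.000, vy=4.052 → t=0.810, apex=0.821, x_land=69.463, impact vy=-4.052
  bounce: vy ← 0.52·4.052 = 2.107

1 5.143 41.513 33.998
2 2.997 11.225 53.806
3 1.558 3.035 64.106
4 0.810 0.821 69.463
final: 69.463 2.107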